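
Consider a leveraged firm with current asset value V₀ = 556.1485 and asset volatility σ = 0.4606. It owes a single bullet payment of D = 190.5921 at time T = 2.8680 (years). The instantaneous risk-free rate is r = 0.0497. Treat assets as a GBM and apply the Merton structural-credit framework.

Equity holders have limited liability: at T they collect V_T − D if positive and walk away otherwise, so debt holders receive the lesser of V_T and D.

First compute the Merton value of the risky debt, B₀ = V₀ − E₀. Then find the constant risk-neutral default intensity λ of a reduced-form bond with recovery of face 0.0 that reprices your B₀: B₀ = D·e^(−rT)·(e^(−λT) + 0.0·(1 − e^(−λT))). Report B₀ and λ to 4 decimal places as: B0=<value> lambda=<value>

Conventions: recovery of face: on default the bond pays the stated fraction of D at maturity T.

B0=159.5039 lambda=0.0124

With assets at 556.1485 and a single debt payment of 190.5921 at 2.8680 years:
d₁ = [ln(V₀/D) + (r + σ²/2)T] / (σ√T)
   = [ln(556.1485/190.5921) + (0.0497 + 0.5·0.4606²)·2.8680] / (0.4606·√2.8680)
   = [1.070900 + 0.446766] / 0.780034 = 1.945641
d₂ = d₁ − σ√T = 1.945641 − 0.780034 = 1.165607
N(d₁) = 0.974151,  N(d₂) = 0.878113,  e^(−rT) = 0.867153
E₀ = V₀·N(d₁) − D·e^(−rT)·N(d₂)
   = 556.1485·0.974151 − 190.5921·0.867153·0.878113 = 396.644622
B₀ = V₀ − E₀ = 556.1485 − 396.644622 = 159.503878
e^(−λT) = (B₀·e^(rT)/D − 0)/(1 − 0) = (159.5039·1.153199/190.5921 − 0)/1 = 0.96509613
λ = −ln(0.96509613)/2.8680 = 0.012388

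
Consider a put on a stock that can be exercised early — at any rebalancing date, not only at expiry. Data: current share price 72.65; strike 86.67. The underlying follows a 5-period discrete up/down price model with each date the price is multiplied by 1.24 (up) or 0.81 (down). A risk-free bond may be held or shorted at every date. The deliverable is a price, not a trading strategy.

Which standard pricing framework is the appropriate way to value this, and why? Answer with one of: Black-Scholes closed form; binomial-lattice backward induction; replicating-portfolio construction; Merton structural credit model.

framework: binomial-lattice backward induction

Key observation: the defining feature is the embedded early-exercise option across 5 discrete dates on the spot-72.65 tree; pricing the strike-86.67 put means working backward with an exercise test at every node.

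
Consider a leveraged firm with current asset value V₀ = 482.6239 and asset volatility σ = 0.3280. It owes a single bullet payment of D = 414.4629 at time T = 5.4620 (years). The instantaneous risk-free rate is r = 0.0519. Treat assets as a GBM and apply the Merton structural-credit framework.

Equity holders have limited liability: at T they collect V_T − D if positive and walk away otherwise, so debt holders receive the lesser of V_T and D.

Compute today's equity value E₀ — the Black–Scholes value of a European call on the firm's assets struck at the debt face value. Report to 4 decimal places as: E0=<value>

E0=221.2738

With assets at 482.6239 and a single debt payment of 414.4629 at 5.4620 years:
d₁ = [ln(V₀/D) + (r + σ²/2)T] / (σ√T)
   = [ln(482.6239/414.4629) + (0.0519 + 0.5·0.3280²)·5.4620] / (0.3280·√5.4620)
   = [0.152254 + 0.577290] / 0.766566 = 0.951704
d₂ = d₁ − σ√T = 0.951704 − 0.766566 = 0.185137
N(d₁) = 0.829376,  N(d₂) = 0.573439,  e^(−rT) = 0.753160
E₀ = V₀·N(d₁) − D·e^(−rT)·N(d₂)
   = 482.6239·0.829376 − 414.4629·0.753160·0.573439 = 221.273844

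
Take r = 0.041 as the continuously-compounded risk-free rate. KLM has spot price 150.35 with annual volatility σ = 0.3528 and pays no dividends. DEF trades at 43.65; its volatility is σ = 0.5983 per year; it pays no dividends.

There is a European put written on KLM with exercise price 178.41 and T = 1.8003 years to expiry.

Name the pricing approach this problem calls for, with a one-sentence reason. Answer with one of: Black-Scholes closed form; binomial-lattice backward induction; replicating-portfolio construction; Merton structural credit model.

Key observation: the strike-178.41 put on KLM is European-exercise on a continuously-modelled lognormal underlying, so its value is a single closed-form evaluation.

framework: Black-Scholes closed form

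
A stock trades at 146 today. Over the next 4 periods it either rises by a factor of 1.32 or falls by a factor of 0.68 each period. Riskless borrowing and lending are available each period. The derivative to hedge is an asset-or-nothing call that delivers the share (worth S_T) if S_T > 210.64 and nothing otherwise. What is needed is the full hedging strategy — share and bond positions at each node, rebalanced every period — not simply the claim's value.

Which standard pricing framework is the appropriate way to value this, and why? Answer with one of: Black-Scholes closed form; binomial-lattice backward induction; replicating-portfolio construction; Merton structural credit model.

framework: replicating-portfolio construction

Key observation: since the answer must list Δ and B at each node of the 1.32/0.68 lattice on 146, the replicating-portfolio method — solving the two-state system at every node — is the one that applies.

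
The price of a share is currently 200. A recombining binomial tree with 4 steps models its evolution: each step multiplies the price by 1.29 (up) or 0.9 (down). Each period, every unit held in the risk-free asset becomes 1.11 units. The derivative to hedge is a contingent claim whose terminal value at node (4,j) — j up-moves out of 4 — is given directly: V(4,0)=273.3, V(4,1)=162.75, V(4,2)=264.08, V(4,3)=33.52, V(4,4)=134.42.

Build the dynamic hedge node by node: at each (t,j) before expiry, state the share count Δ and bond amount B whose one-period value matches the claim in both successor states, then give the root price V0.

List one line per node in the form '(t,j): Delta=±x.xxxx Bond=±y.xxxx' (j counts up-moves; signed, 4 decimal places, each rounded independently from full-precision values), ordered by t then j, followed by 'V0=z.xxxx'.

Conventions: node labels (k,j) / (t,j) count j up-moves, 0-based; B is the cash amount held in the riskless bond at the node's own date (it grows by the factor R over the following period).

(0,0): Delta=-0.4950 Bond=208.1502
(1,0): Delta=-0.4628 Bond=225.2522
(1,1): Delta=-0.5143 Bond=236.0135
(2,0): Delta=0.0505 Bond=166.8741
(2,1): Delta=-0.7698 Bond=321.3063
(2,2): Delta=-0.3615 Bond=211.1196
(3,0): Delta=-1.9442 Bond=476.0499
(3,1): Delta=1.2433 Bond=-64.0437
(3,2): Delta=-1.9736 Bond=717.2446
(3,3): Delta=0.6026 Bond=-179.5731
V0=109.1437

Under the risk-neutral measure, an up-move has probability p* = (R−d)/(u−d) = 0.5385 and values discount at R = 1.11.
At maturity the claim pays: V(4,0)=273.3000, V(4,1)=162.7500, V(4,2)=264.0800, V(4,3)=33.5200, V(4,4)=134.4200
Node (3,0) S=145.8000: V=(p*·162.7500+(1−p*)·273.3000)/1.11=192.5884; Δ=(162.7500−273.3000)/(188.0820−131.2200)=-1.9442; B=V−Δ·S=476.0499
Node (3,1) S=208.9800: V=(p*·264.0800+(1−p*)·162.7500)/1.11=195.7769; Δ=(264.0800−162.7500)/(269.5842−188.0820)=1.2433; B=V−Δ·S=-64.0437
Node (3,2) S=299.5380: V=(p*·33.5200+(1−p*)·264.0800)/1.11=126.0651; Δ=(33.5200−264.0800)/(386.4040−269.5842)=-1.9736; B=V−Δ·S=717.2446
Node (3,3) S=429.3378: V=(p*·134.4200+(1−p*)·33.5200)/1.11=79.1448; Δ=(134.4200−33.5200)/(553.8458−386.4040)=0.6026; B=V−Δ·S=-179.5731
Node (2,0) S=162.0000: V=(p*·195.7769+(1−p*)·192.5884)/1.11=175.0498; Δ=(195.7769−192.5884)/(208.9800−145.8000)=0.0505; B=V−Δ·S=166.8741
Node (2,1) S=232.2000: V=(p*·126.0651+(1−p*)·195.7769)/1.11=142.5584; Δ=(126.0651−195.7769)/(299.5380−208.9800)=-0.7698; B=V−Δ·S=321.3063
Node (2,2) S=332.8200: V=(p*·79.1448+(1−p*)·126.0651)/1.11=90.8111; Δ=(79.1448−126.0651)/(429.3378−299.5380)=-0.3615; B=V−Δ·S=211.1196
Node (1,0) S=180.0000: V=(p*·142.5584+(1−p*)·175.0498)/1.11=141.9409; Δ=(142.5584−175.0498)/(232.2000−162.0000)=-0.4628; B=V−Δ·S=225.2522
Node (1,1) S=258.0000: V=(p*·90.8111+(1−p*)·142.5584)/1.11=103.3284; Δ=(90.8111−142.5584)/(332.8200−232.2000)=-0.5143; B=V−Δ·S=236.0135
Node (0,0) S=200.0000: V=(p*·103.3284+(1−p*)·141.9409)/1.11=109.1437; Δ=(103.3284−141.9409)/(258.0000−180.0000)=-0.4950; B=V−Δ·S=208.1502
As a check, the time-0 holding Δ(0,0)·S0 + B(0,0) comes to 109.1437 — exactly V0.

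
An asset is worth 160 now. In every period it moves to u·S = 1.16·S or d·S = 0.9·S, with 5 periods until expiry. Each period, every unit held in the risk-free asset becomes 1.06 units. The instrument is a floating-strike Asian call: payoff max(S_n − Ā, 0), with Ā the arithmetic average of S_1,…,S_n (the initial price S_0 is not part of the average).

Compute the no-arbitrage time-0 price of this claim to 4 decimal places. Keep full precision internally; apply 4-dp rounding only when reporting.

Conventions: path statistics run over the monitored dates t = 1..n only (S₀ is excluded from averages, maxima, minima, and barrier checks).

With p* = (R−d)/(u−d) = 0.6154, sum probability × payoff across the paths and divide by R^5.
Enumerate all 2^5 = 32 price paths (U = up ×1.16, D = down ×0.9); each path with k up-moves has probability p*^k·(1−p*)^(5−k).
DDDDD: Ā=117.9389, payoff=0.0000, prob=0.008417
UDDDD: Ā=152.0101, payoff=0.0000, prob=0.013466
DUDDD: Ā=143.6901, payoff=0.0000, prob=0.013466
UUDDD: Ā=185.2006, payoff=0.0000, prob=0.021546
DDUDD: Ā=136.2021, payoff=0.0000, prob=0.013466
UDUDD: Ā=175.5494, payoff=0.0000, prob=0.021546
DUUDD: Ā=167.2294, payoff=0.0000, prob=0.021546
UUUDD: Ā=215.5401, payoff=0.0000, prob=0.034474
DDDUD: Ā=129.4629, payoff=0.0000, prob=0.013466
UDDUD: Ā=166.8633, payoff=0.0000, prob=0.021546
DUDUD: Ā=158.5433, payoff=0.0000, prob=0.021546
UUDUD: Ā=204.3447, payoff=0.0000, prob=0.034474
DDUUD: Ā=151.0553, payoff=5.8955, prob=0.021546
UDUUD: Ā=194.6935, payoff=7.5986, prob=0.034474
DUUUD: Ā=186.3735, payoff=15.9186, prob=0.034474
UUUUD: Ā=240.2147, payoff=20.5173, prob=0.055159
DDDDU: Ā=123.3976, payoff=0.0000, prob=0.013466
UDDDU: Ā=159.0458, payoff=0.0000, prob=0.021546
DUDDU: Ā=150.7258, payoff=6.2249, prob=0.021546
UUDDU: Ā=194.2689, payoff=8.0233, prob=0.034474
DDUDU: Ā=143.2378, payoff=13.7129, prob=0.021546
UDUDU: Ā=184.6177, payoff=17.6745, prob=0.034474
DUUDU: Ā=176.2977, payoff=25.9945, prob=0.034474
UUUDU: Ā=227.2281, payoff=33.5040, prob=0.055159
DDDUU: Ā=136.4986, payoff=20.4521, prob=0.021546
UDDUU: Ā=175.9316, payoff=26.3605, prob=0.034474
DUDUU: Ā=167.6116, payoff=34.6805, prob=0.034474
UUDUU: Ā=216.0327, payoff=44.6994, prob=0.055159
DDUUU: Ā=160.1236, payoff=42.1685, prob=0.034474
UDUUU: Ā=206.3815, payoff=54.3506, prob=0.055159
DUUUU: Ā=198.0615, payoff=62.6706, prob=0.055159
UUUUU: Ā=255.2793, payoff=80.7754, prob=0.088254
Price = Σ prob·payoff / R^5 = 26.176870 / 1.338226 = 19.5609

price = 19.5609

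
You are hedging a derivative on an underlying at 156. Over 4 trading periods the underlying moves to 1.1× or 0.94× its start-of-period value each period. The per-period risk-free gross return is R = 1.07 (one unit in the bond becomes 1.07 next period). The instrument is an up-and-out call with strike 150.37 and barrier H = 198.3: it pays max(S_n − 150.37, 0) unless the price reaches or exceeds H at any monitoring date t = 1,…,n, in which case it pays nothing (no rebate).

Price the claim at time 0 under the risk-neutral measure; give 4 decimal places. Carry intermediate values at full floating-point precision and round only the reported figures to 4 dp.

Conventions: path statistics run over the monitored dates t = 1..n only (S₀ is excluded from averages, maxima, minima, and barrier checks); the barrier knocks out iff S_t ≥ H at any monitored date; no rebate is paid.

price = 12.0578

Set p* = 0.8125 (from d < R < u); the path-dependent value is the discounted p*-expectation over all price paths.
Enumerate all 2^4 = 16 price paths (U = up ×1.1, D = down ×0.94); each path with k up-moves has probability p*^k·(1−p*)^(4−k).
DDDD: M=146.6400, payoff=0.0000, prob=0.001236
UDDD: M=171.6000, payoff=0.0000, prob=0.005356
DUDD: M=161.3040, payoff=0.0000, prob=0.005356
UUDD: M=188.7600, payoff=16.4183, prob=0.023209
DDUD: M=151.6258, payoff=0.0000, prob=0.005356
UDUD: M=177.4344, payoff=16.4183, prob=0.023209
DUUD: M=177.4344, payoff=16.4183, prob=0.023209
UUUD: M=207.6360, payoff=0.0000, prob=0.100571
DDDU: M=146.6400, payoff=0.0000, prob=0.005356
UDDU: M=171.6000, payoff=16.4183, prob=0.023209
DUDU: M=166.7883, payoff=16.4183, prob=0.023209
UUDU: M=195.1778, payoff=44.8078, prob=0.100571
DDUU: M=166.7883, payoff=16.4183, prob=0.023209
UDUU: M=195.1778, payoff=44.8078, prob=0.100571
DUUU: M=195.1778, payoff=44.8078, prob=0.100571
UUUU: M=228.3996, payoff=0.0000, prob=0.435806
Price = Σ prob·payoff / R^4 = 15.805346 / 1.310796 = 12.0578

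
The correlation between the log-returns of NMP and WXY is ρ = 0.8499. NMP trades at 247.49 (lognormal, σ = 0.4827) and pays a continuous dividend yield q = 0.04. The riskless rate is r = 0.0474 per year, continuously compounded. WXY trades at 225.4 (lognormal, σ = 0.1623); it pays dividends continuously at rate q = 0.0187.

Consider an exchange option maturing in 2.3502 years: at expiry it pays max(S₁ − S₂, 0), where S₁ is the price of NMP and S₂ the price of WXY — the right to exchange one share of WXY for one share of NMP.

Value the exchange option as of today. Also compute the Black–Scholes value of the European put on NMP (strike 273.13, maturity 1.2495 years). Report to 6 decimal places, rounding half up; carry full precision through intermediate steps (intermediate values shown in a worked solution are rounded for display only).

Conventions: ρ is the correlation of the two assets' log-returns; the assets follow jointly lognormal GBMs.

σ_eff = √(σ₁² + σ₂² − 2ρσ₁σ₂) = √(0.4827² + 0.1623² − 2·0.8499·0.4827·0.1623) = 0.355210
d₁ = (ln(S₁/S₂) + (q₂ − q₁ + σ_eff²/2)T) / (σ_eff√T) = (ln(247.49/225.4) + (0.0187 − 0.04 + 0.063087)·2.3502) / 0.544551 = 0.352037
d₂ = d₁ − σ_eff√T = 0.352037 − 0.544551 = -0.192513
N(d₁) = 0.637595,  N(d₂) = 0.423670
V = S₁·e^{−q₁T}·N(d₁) − S₂·e^{−q₂T}·N(d₂) = 143.639948 − 91.389211 = 52.250737
[vanilla: NMP put K=273.13]
σ√T = 0.4827·√1.2495 = 0.539567
d₁ = (ln(S/K) + (r−q+σ²/2)T) / (σ√T) = (ln(247.49/273.13) + (0.0474−0.04+0.4827²/2)·1.2495) / 0.539567 = (-0.098578 + 0.154813) / 0.539567 = 0.104222
d₂ = d₁ − σ√T = 0.104222 − 0.539567 = -0.435345
e^{−rT} = 0.942493
e^{−qT} = 0.951248
N(−d₁) = 0.458496,  N(−d₂) = 0.668344
price = K·e^{−rT}·N(−d₂) − S·e^{−qT}·N(−d₁) = 172.047253 − 107.941294 = 64.105959

exchange price = 52.250737
price(NMP put K=273.13) = 64.105959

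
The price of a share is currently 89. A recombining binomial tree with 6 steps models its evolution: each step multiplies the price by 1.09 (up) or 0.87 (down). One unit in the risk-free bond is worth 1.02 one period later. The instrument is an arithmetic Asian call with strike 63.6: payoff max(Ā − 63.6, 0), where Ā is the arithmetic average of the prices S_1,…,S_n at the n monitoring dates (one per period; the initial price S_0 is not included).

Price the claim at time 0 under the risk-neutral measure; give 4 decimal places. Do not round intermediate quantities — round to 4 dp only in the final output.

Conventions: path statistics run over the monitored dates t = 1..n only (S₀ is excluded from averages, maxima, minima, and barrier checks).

price = 28.3117

Under the martingale measure an up-move has probability p* = 0.6818; value the claim as the probability-weighted average of per-path payoffs, discounted 6 periods at R = 1.02.
Enumerate all 2^6 = 64 price paths (U = up ×1.09, D = down ×0.87); each path with k up-moves has probability p*^k·(1−p*)^(6−k).
DDDDDD: Ā=56.2235, payoff=0.0000, prob=0.001038
UDDDDD: Ā=70.4409, payoff=6.8409, prob=0.002224
DUDDDD: Ā=67.1776, payoff=3.5776, prob=0.002224
UUDDDD: Ā=84.1650, payoff=20.5650, prob=0.004765
DDUDDD: Ā=64.3385, payoff=0.7385, prob=0.002224
UDUDDD: Ā=80.6080, payoff=17.0080, prob=0.004765
DUUDDD: Ā=77.3447, payoff=13.7447, prob=0.004765
UUUDDD: Ā=96.9031, payoff=33.3031, prob=0.010210
DDDUDD: Ā=61.8685, payoff=0.0000, prob=0.002224
UDDUDD: Ā=77.5134, payoff=13.9134, prob=0.004765
DUDUDD: Ā=74.2500, payoff=10.6500, prob=0.004765
UUDUDD: Ā=93.0259, payoff=29.4259, prob=0.010210
DDUUDD: Ā=71.4109, payoff=7.8109, prob=0.004765
UDUUDD: Ā=89.4689, payoff=25.8689, prob=0.010210
DUUUDD: Ā=86.2056, payoff=22.6056, prob=0.010210
UUUUDD: Ā=108.0047, payoff=44.4047, prob=0.021879
DDDDUD: Ā=59.7196, payoff=0.0000, prob=0.002224
UDDDUD: Ā=74.8211, payoff=11.2211, prob=0.004765
DUDDUD: Ā=71.5577, payoff=7.9577, prob=0.004765
UUDDUD: Ā=89.6528, payoff=26.0528, prob=0.010210
DDUDUD: Ā=68.7186, payoff=5.1186, prob=0.004765
UDUDUD: Ā=86.0957, payoff=22.4957, prob=0.010210
DUUDUD: Ā=82.8324, payoff=19.2324, prob=0.010210
UUUDUD: Ā=103.7785, payoff=40.1785, prob=0.021879
DDDUUD: Ā=66.2486, payoff=2.6486, prob=0.004765
UDDUUD: Ā=83.0011, payoff=19.4011, prob=0.010210
DUDUUD: Ā=79.7378, payoff=16.1378, prob=0.010210
UUDUUD: Ā=99.9014, payoff=36.3014, prob=0.021879
DDUUUD: Ā=76.8987, payoff=13.2987, prob=0.010210
UDUUUD: Ā=96.3443, payoff=32.7443, prob=0.021879
DUUUUD: Ā=93.0810, payoff=29.4810, prob=0.021879
UUUUUD: Ā=116.6187, payoff=53.0187, prob=0.046883
DDDDDU: Ā=57.8500, payoff=0.0000, prob=0.002224
UDDDDU: Ā=72.4787, payoff=8.8787, prob=0.004765
DUDDDU: Ā=69.2154, payoff=5.6154, prob=0.004765
UUDDDU: Ā=86.7182, payoff=23.1182, prob=0.010210
DDUDDU: Ā=66.3763, payoff=2.7763, prob=0.004765
UDUDDU: Ā=83.1611, payoff=19.5611, prob=0.010210
DUUDDU: Ā=79.8978, payoff=16.2978, prob=0.010210
UUUDDU: Ā=100.1018, payoff=36.5018, prob=0.021879
DDDUDU: Ā=63.9063, payoff=0.3063, prob=0.004765
UDDUDU: Ā=80.0665, payoff=16.4665, prob=0.010210
DUDUDU: Ā=76.8032, payoff=13.2032, prob=0.010210
UUDUDU: Ā=96.2247, payoff=32.6247, prob=0.021879
DDUUDU: Ā=73.9641, payoff=10.3641, prob=0.010210
UDUUDU: Ā=92.6676, payoff=29.0676, prob=0.021879
DUUUDU: Ā=89.4043, payoff=25.8043, prob=0.021879
UUUUDU: Ā=112.0123, payoff=48.4123, prob=0.046883
DDDDUU: Ā=61.7574, payoff=0.0000, prob=0.004765
UDDDUU: Ā=77.3742, payoff=13.7742, prob=0.010210
DUDDUU: Ā=74.1109, payoff=10.5109, prob=0.010210
UUDDUU: Ā=92.8515, payoff=29.2515, prob=0.021879
DDUDUU: Ā=71.2718, payoff=7.6718, prob=0.010210
UDUDUU: Ā=89.2945, payoff=25.6945, prob=0.021879
DUUDUU: Ā=86.0312, payoff=22.4312, prob=0.021879
UUUDUU: Ā=107.7862, payoff=44.1862, prob=0.046883
DDDUUU: Ā=68.8017, payoff=5.2017, prob=0.010210
UDDUUU: Ā=86.1999, payoff=22.5999, prob=0.021879
DUDUUU: Ā=82.9365, payoff=19.3365, prob=0.021879
UUDUUU: Ā=103.9090, payoff=40.3090, prob=0.046883
DDUUUU: Ā=80.0974, payoff=16.4974, prob=0.021879
UDUUUU: Ā=100.3520, payoff=36.7520, prob=0.046883
DUUUUU: Ā=97.0886, payoff=33.4886, prob=0.046883
UUUUUU: Ā=121.6398, payoff=58.0398, prob=0.100464
Price = Σ prob·payoff / R^6 = 31.883568 / 1.126162 = 28.3117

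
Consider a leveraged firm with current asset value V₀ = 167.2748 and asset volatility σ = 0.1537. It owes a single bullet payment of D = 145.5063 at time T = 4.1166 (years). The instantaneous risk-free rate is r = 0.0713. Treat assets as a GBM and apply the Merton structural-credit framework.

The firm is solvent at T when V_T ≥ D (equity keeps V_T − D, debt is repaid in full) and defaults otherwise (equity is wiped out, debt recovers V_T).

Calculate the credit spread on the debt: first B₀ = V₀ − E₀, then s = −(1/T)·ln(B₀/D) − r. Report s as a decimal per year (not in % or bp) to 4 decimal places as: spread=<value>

spread=0.0035

With assets at 167.2748 and a single debt payment of 145.5063 at 4.1166 years:
d₁ = [ln(V₀/D) + (r + σ²/2)T] / (σ√T)
   = [ln(167.2748/145.5063) + (0.0713 + 0.5·0.1537²)·4.1166] / (0.1537·√4.1166)
   = [0.139419 + 0.342138] / 0.311848 = 1.544203
d₂ = d₁ − σ√T = 1.544203 − 0.311848 = 1.232355
N(d₁) = 0.938730,  N(d₂) = 0.891092,  e^(−rT) = 0.745639
E₀ = V₀·N(d₁) − D·e^(−rT)·N(d₂)
   = 167.2748·0.938730 − 145.5063·0.745639·0.891092 = 60.346781
B₀ = V₀ − E₀ = 167.2748 − 60.346781 = 106.928019
spread = −(1/T)·ln(B₀/D) − r = −(1/4.1166)·ln(106.928019/145.5063) − 0.0713 = 0.00353445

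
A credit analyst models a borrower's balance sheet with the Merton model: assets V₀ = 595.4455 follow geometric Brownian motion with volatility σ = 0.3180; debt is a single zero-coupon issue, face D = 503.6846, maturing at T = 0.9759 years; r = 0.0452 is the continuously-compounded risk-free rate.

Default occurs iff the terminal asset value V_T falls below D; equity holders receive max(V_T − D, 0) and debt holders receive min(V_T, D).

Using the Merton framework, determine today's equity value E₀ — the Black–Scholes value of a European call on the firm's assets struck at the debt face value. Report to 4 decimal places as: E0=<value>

With assets at 595.4455 and a single debt payment of 503.6846 at 0.9759 years:
d₁ = [ln(V₀/D) + (r + σ²/2)T] / (σ√T)
   = [ln(595.4455/503.6846) + (0.0452 + 0.5·0.3180²)·0.9759] / (0.3180·√0.9759)
   = [0.167360 + 0.093454] / 0.314145 = 0.830234
d₂ = d₁ − σ√T = 0.830234 − 0.314145 = 0.516090
N(d₁) = 0.796797,  N(d₂) = 0.697104,  e^(−rT) = 0.956848
E₀ = V₀·N(d₁) − D·e^(−rT)·N(d₂)
   = 595.4455·0.796797 − 503.6846·0.956848·0.697104 = 138.480043

E0=138.4800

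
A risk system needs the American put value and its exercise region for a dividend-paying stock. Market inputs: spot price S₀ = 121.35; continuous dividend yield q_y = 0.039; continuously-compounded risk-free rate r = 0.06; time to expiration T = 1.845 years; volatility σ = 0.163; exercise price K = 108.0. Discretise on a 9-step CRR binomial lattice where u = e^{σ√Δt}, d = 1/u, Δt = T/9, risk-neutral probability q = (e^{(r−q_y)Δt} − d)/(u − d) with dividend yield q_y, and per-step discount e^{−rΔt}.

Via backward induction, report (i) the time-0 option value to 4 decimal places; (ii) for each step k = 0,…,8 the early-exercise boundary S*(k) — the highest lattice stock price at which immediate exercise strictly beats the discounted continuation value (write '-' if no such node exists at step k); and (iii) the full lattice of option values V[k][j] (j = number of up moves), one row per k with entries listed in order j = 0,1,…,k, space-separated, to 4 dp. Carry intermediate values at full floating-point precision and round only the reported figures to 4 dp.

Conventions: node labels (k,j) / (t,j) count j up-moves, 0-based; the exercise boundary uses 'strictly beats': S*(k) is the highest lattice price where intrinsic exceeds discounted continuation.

price = 3.5497
boundary = - - - - 90.3303 83.9039 90.3303 83.9039 90.3303
tree:
3.5497
5.5386 1.7306
8.4195 2.9133 0.6396
12.4152 4.7961 1.1805 0.1369
17.6697 7.6830 2.1470 0.2834 0.0000
24.0961 11.8991 3.8307 0.5864 0.0000 0.0000
30.0654 17.6697 6.6600 1.2134 0.0000 0.0000 0.0000
35.6099 24.0961 11.1602 2.5108 0.0000 0.0000 0.0000 0.0000
40.7600 30.0654 17.6697 5.1955 0.0000 0.0000 0.0000 0.0000 0.0000
45.5437 35.6099 24.0961 10.7510 0.0000 0.0000 0.0000 0.0000 0.0000 0.0000

params: Δt=0.20500 u=1.07659 d=0.92886 q=0.51076 e^(-rΔt)=0.98778
t_9 payoffs: 45.5437 35.6099 24.0961 10.7510 0.0000 0.0000 0.0000 0.0000 0.0000 0.0000
t_8: node(8,0) S=67.2400 payoff=40.7600 vs cont=39.9752 → 40.7600 [stop]  node(8,1) S=77.9346 payoff=30.0654 vs cont=29.3657 → 30.0654 [stop]  node(8,2) S=90.3303 payoff=17.6697 vs cont=17.0687 → 17.6697 [stop]  node(8,3) S=104.6976 payoff=3.3024 vs cont=5.1955 → 5.1955 [wait]  node(8,4) S=121.3500 payoff=0.0000 vs cont=0.0000 → 0.0000 [wait]  node(8,5) S=140.6510 payoff=0.0000 vs cont=0.0000 → 0.0000 [wait]  node(8,6) S=163.0219 payoff=0.0000 vs cont=0.0000 → 0.0000 [wait]  node(8,7) S=188.9509 payoff=0.0000 vs cont=0.0000 → 0.0000 [wait]  node(8,8) S=219.0040 payoff=0.0000 vs cont=0.0000 → 0.0000 [wait]  ⇒ S*(8)=90.3303
t_7: node(7,0) S=72.3901 payoff=35.6099 vs cont=34.8661 → 35.6099 [stop]  node(7,1) S=83.9039 payoff=24.0961 vs cont=23.4440 → 24.0961 [stop]  node(7,2) S=97.2490 payoff=10.7510 vs cont=11.1602 → 11.1602 [wait]  node(7,3) S=112.7167 payoff=0.0000 vs cont=2.5108 → 2.5108 [wait]  node(7,4) S=130.6446 payoff=0.0000 vs cont=0.0000 → 0.0000 [wait]  node(7,5) S=151.4239 payoff=0.0000 vs cont=0.0000 → 0.0000 [wait]  node(7,6) S=175.5082 payoff=0.0000 vs cont=0.0000 → 0.0000 [wait]  node(7,7) S=203.4232 payoff=0.0000 vs cont=0.0000 → 0.0000 [wait]  ⇒ S*(7)=83.9039
t_6: node(6,0) S=77.9346 payoff=30.0654 vs cont=29.3657 → 30.0654 [stop]  node(6,1) S=90.3303 payoff=17.6697 vs cont=17.2752 → 17.6697 [stop]  node(6,2) S=104.6976 payoff=3.3024 vs cont=6.6600 → 6.6600 [wait]  node(6,3) S=121.3500 payoff=0.0000 vs cont=1.2134 → 1.2134 [wait]  node(6,4) S=140.6510 payoff=0.0000 vs cont=0.0000 → 0.0000 [wait]  node(6,5) S=163.0219 payoff=0.0000 vs cont=0.0000 → 0.0000 [wait]  node(6,6) S=188.9509 payoff=0.0000 vs cont=0.0000 → 0.0000 [wait]  ⇒ S*(6)=90.3303
t_5: node(5,0) S=83.9039 payoff=24.0961 vs cont=23.4440 → 24.0961 [stop]  node(5,1) S=97.2490 payoff=10.7510 vs cont=11.8991 → 11.8991 [wait]  node(5,2) S=112.7167 payoff=0.0000 vs cont=3.8307 → 3.8307 [wait]  node(5,3) S=130.6446 payoff=0.0000 vs cont=0.5864 → 0.5864 [wait]  node(5,4) S=151.4239 payoff=0.0000 vs cont=0.0000 → 0.0000 [wait]  node(5,5) S=175.5082 payoff=0.0000 vs cont=0.0000 → 0.0000 [wait]  ⇒ S*(5)=83.9039
t_4: node(4,0) S=90.3303 payoff=17.6697 vs cont=17.6480 → 17.6697 [stop]  node(4,1) S=104.6976 payoff=3.3024 vs cont=7.6830 → 7.6830 [wait]  node(4,2) S=121.3500 payoff=0.0000 vs cont=2.1470 → 2.1470 [wait]  node(4,3) S=140.6510 payoff=0.0000 vs cont=0.2834 → 0.2834 [wait]  node(4,4) S=163.0219 payoff=0.0000 vs cont=0.0000 → 0.0000 [wait]  ⇒ S*(4)=90.3303
t_3: node(3,0) S=97.2490 payoff=10.7510 vs cont=12.4152 → 12.4152 [wait]  node(3,1) S=112.7167 payoff=0.0000 vs cont=4.7961 → 4.7961 [wait]  node(3,2) S=130.6446 payoff=0.0000 vs cont=1.1805 → 1.1805 [wait]  node(3,3) S=151.4239 payoff=0.0000 vs cont=0.1369 → 0.1369 [wait]  ⇒ S*(3)=-
t_2: node(2,0) S=104.6976 payoff=3.3024 vs cont=8.4195 → 8.4195 [wait]  node(2,1) S=121.3500 payoff=0.0000 vs cont=2.9133 → 2.9133 [wait]  node(2,2) S=140.6510 payoff=0.0000 vs cont=0.6396 → 0.6396 [wait]  ⇒ S*(2)=-
t_1: node(1,0) S=112.7167 payoff=0.0000 vs cont=5.5386 → 5.5386 [wait]  node(1,1) S=130.6446 payoff=0.0000 vs cont=1.7306 → 1.7306 [wait]  ⇒ S*(1)=-
t_0: node(0,0) S=121.3500 payoff=0.0000 vs cont=3.5497 → 3.5497 [wait]  ⇒ S*(0)=-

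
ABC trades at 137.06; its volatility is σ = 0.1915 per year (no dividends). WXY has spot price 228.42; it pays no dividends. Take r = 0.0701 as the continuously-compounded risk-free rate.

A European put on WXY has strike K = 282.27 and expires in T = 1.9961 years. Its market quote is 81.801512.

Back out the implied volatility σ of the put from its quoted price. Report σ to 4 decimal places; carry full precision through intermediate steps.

sigma = 0.5612

At σ = 0.5612 the Black–Scholes value reproduces the quote:
σ√T = 0.5612·√1.9961 = 0.792882
d₁ = (ln(S/K) + (r+σ²/2)T) / (σ√T) = (ln(228.42/282.27) + (0.0701+0.5612²/2)·1.9961) / 0.792882 = (-0.211678 + 0.454258) / 0.792882 = 0.305947
d₂ = d₁ − σ√T = 0.305947 − 0.792882 = -0.486936
e^{−rT} = 0.869422
N(−d₁) = 0.379823,  N(−d₂) = 0.686848
V = K·e^{−rT}·N(−d₂) − S·N(−d₁) = 168.560581 − 86.759069 = 81.801512 (matching the quote); vega is positive throughout, so no other σ reproduces this price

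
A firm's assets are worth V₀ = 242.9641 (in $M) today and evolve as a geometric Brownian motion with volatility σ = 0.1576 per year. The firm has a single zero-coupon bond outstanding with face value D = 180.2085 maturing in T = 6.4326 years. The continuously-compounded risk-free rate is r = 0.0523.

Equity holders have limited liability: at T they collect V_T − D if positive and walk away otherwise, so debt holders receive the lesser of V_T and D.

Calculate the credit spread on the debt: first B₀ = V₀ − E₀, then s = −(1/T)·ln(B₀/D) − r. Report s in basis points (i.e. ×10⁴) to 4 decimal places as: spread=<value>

spread=20.1861

Work the structural quantities from V₀ = 242.9641 against face 180.2085:
d₁ = [ln(V₀/D) + (r + σ²/2)T] / (σ√T)
   = [ln(242.9641/180.2085) + (0.0523 + 0.5·0.1576²)·6.4326] / (0.1576·√6.4326)
   = [0.298799 + 0.416311] / 0.399714 = 1.789053
d₂ = d₁ − σ√T = 1.789053 − 0.399714 = 1.389339
N(d₁) = 0.963197,  N(d₂) = 0.917635,  e^(−rT) = 0.714319
E₀ = V₀·N(d₁) − D·e^(−rT)·N(d₂)
   = 242.9641·0.963197 − 180.2085·0.714319·0.917635 = 115.898354
B₀ = V₀ − E₀ = 242.9641 − 115.898354 = 127.065746
spread = −(1/T)·ln(B₀/D) − r = −(1/6.4326)·ln(127.065746/180.2085) − 0.0523 = 0.00201861
in basis points: 0.00201861 × 10⁴ = 20.1861 bp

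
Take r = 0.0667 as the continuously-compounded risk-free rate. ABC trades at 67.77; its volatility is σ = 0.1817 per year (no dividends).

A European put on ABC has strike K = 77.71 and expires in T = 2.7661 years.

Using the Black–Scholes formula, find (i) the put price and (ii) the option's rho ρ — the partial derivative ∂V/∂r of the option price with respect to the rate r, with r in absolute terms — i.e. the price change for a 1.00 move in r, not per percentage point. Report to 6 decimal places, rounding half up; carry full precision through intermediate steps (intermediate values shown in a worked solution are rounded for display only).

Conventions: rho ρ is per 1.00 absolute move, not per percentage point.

σ√T = 0.1817·√2.7661 = 0.302196
d₁ = (ln(S/K) + (r+σ²/2)T) / (σ√T) = (ln(67.77/77.71) + (0.0667+0.1817²/2)·2.7661) / 0.302196 = (-0.136864 + 0.230160) / 0.302196 = 0.308726
d₂ = d₁ − σ√T = 0.308726 − 0.302196 = 0.006530
e^{−rT} = 0.831521
N(−d₁) = 0.378765,  N(−d₂) = 0.497395
Put price V = K·e^{−rT}·N(−d₂) − S·N(−d₁) = 32.140414 − 25.668904 = 6.471510
ρ = −K·T·e^{−rT}·N(−d₂) = -88.903600

price = 6.471510
ρ = -88.903600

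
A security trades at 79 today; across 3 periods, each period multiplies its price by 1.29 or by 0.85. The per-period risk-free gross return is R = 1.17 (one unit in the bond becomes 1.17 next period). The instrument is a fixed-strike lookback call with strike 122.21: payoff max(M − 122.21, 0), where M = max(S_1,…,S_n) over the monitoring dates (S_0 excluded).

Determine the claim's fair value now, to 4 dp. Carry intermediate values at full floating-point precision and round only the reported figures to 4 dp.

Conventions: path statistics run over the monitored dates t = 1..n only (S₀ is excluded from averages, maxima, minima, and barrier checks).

Under the martingale measure an up-move has probability p* = 0.7273; value the claim as the probability-weighted average of per-path payoffs, discounted 3 periods at R = 1.17.
Enumerate all 2^3 = 8 price paths (U = up ×1.29, D = down ×0.85); each path with k up-moves has probability p*^k·(1−p*)^(3−k).
DDD: M=67.1500, payoff=0.0000, prob=0.020285
UDD: M=101.9100, payoff=0.0000, prob=0.054095
DUD: M=86.6235, payoff=0.0000, prob=0.054095
UUD: M=131.4639, payoff=9.2539, prob=0.144252
DDU: M=73.6300, payoff=0.0000, prob=0.054095
UDU: M=111.7443, payoff=0.0000, prob=0.144252
DUU: M=111.7443, payoff=0.0000, prob=0.144252
UUU: M=169.5884, payoff=47.3784, prob=0.384673
Price = Σ prob·payoff / R^3 = 19.560109 / 1.601613 = 12.2128

price = 12.2128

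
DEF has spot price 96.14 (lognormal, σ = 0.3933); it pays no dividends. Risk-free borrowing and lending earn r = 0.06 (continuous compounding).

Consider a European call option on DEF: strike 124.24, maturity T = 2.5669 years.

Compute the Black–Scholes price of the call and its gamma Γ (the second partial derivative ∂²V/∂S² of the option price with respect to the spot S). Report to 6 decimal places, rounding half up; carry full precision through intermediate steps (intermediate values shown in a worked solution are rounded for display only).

σ√T = 0.3933·√2.5669 = 0.630127
d₁ = (ln(S/K) + (r+σ²/2)T) / (σ√T) = (ln(96.14/124.24) + (0.06+0.3933²/2)·2.5669) / 0.630127 = (-0.256410 + 0.352544) / 0.630127 = 0.152564
d₂ = d₁ − σ√T = 0.152564 − 0.630127 = -0.477564
e^{−rT} = 0.857260
N(d₁) = 0.560629,  N(d₂) = 0.316480
Call price V = S·N(d₁) − K·e^{−rT}·N(d₂) = 53.898857 − 33.707054 = 20.191803
φ(d₁) = (1/√(2π))·e^{−d₁²/2} = 0.394326
Γ = φ(d₁) / (S·σ·√T) = 0.006509

price = 20.191803
Γ = 0.006509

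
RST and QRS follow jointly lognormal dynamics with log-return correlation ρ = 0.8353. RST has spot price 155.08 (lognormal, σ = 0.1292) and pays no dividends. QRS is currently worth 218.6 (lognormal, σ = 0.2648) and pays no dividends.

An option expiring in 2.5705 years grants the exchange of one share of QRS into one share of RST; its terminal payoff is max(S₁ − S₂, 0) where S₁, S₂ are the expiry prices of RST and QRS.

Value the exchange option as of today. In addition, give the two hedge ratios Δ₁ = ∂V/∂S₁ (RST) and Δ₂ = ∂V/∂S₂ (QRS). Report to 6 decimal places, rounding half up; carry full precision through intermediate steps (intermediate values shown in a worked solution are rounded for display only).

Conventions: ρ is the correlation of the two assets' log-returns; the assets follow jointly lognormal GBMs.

exchange price = 2.590509
Δ1 = 0.134508
Δ2 = -0.083572

σ_eff = √(σ₁² + σ₂² − 2ρσ₁σ₂) = √(0.1292² + 0.2648² − 2·0.8353·0.1292·0.2648) = 0.172212
d₁ = (ln(S₁/S₂) + (q₂ − q₁ + σ_eff²/2)T) / (σ_eff√T) = (ln(155.08/218.6) + (0.0 − 0.0 + 0.014828)·2.5705) / 0.276103 = -1.105333
d₂ = d₁ − σ_eff√T = -1.105333 − 0.276103 = -1.381437
N(d₁) = 0.134508,  N(d₂) = 0.083572
V = S₁·e^{−q₁T}·N(d₁) − S₂·e^{−q₂T}·N(d₂) = 20.859432 − 18.268923 = 2.590509
Key observation: the rate r is irrelevant here: denominating values in QRS turns the exchange into a ratio option on S₁/S₂, and discounting at r drops out.
Δ₁ = e^{−q₁T}·N(d₁) = 0.134508;  Δ₂ = −e^{−q₂T}·N(d₂) = -0.083572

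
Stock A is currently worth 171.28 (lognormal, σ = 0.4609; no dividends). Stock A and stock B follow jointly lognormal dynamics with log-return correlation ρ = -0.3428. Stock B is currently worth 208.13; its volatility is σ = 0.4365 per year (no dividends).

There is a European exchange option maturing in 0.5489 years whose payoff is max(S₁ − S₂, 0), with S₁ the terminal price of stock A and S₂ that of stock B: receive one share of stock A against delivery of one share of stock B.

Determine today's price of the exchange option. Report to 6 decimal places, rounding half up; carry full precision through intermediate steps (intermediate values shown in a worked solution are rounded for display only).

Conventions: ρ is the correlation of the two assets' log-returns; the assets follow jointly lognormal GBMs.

exchange price = 24.812182

σ_eff = √(σ₁² + σ₂² − 2ρσ₁σ₂) = √(0.4609² + 0.4365² − 2·-0.3428·0.4609·0.4365) = 0.735454
d₁ = (ln(S₁/S₂) + (q₂ − q₁ + σ_eff²/2)T) / (σ_eff√T) = (ln(171.28/208.13) + (0.0 − 0.0 + 0.270446)·0.5489) / 0.544881 = -0.085184
d₂ = d₁ − σ_eff√T = -0.085184 − 0.544881 = -0.630066
N(d₁) = 0.466057,  N(d₂) = 0.264326
V = S₁·e^{−q₁T}·N(d₁) − S₂·e^{−q₂T}·N(d₂) = 79.826306 − 55.014124 = 24.812182
Key observation: no risk-free rate is needed — with the second asset as numeraire the exchange option is a call on the ratio S₁/S₂, and r cancels out of the value.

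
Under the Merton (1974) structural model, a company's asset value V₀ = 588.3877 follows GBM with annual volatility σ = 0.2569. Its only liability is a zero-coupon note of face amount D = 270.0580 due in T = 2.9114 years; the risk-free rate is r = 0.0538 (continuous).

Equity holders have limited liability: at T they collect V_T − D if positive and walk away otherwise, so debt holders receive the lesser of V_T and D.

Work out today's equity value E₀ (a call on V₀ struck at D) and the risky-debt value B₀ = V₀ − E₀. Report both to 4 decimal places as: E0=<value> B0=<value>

E0=358.4165 B0=229.9712

Apply the equity-as-call identities (strike 270.0580, horizon 2.9114 years):
d₁ = [ln(V₀/D) + (r + σ²/2)T] / (σ√T)
   = [ln(588.3877/270.0580) + (0.0538 + 0.5·0.2569²)·2.9114] / (0.2569·√2.9114)
   = [0.778749 + 0.252706] / 0.438344 = 2.353073
d₂ = d₁ − σ√T = 2.353073 − 0.438344 = 1.914729
N(d₁) = 0.990691,  N(d₂) = 0.972236,  e^(−rT) = 0.855018
E₀ = V₀·N(d₁) − D·e^(−rT)·N(d₂)
   = 588.3877·0.990691 − 270.0580·0.855018·0.972236 = 358.416510
B₀ = V₀ − E₀ = 588.3877 − 358.416510 = 229.971190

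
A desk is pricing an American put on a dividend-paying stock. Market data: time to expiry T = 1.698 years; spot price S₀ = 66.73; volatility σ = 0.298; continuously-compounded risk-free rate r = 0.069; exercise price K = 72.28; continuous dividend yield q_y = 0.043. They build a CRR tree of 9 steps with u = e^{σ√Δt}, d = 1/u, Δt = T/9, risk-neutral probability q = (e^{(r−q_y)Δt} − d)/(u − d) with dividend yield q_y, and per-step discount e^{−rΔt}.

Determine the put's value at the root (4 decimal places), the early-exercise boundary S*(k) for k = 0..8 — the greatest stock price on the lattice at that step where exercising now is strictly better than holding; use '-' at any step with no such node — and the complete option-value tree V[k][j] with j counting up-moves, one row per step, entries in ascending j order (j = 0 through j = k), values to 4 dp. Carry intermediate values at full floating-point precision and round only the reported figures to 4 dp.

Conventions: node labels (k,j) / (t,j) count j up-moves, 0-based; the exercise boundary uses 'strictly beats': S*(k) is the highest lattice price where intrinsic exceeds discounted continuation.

Δt=0.18867  u=1.13819  d=0.87859  q=0.48663  discount=0.98707
step 9 (expiry): payoffs max(K−S,0) = 51.4643 45.3138 37.3460 27.0238 13.6518 0.0000 0.0000 0.0000 0.0000 0.0000
step 8: (k=8,j=0): S=23.6922, K−S=48.5878, hold=47.8444 ⇒ V=48.5878 exercise | (k=8,j=1): S=30.6926, K−S=41.5874, hold=40.9005 ⇒ V=41.5874 exercise | (k=8,j=2): S=39.7615, K−S=32.5185, hold=31.9049 ⇒ V=32.5185 exercise | (k=8,j=3): S=51.5101, K−S=20.7699, hold=20.2513 ⇒ V=20.7699 exercise | (k=8,j=4): S=66.7300, K−S=5.5500, hold=6.9178 ⇒ V=6.9178 continue | (k=8,j=5): S=86.4470, K−S=0.0000, hold=0.0000 ⇒ V=0.0000 continue | (k=8,j=6): S=111.9899, K−S=0.0000, hold=0.0000 ⇒ V=0.0000 continue | (k=8,j=7): S=145.0801, K−S=0.0000, hold=0.0000 ⇒ V=0.0000 continue | (k=8,j=8): S=187.9477, K−S=0.0000, hold=0.0000 ⇒ V=0.0000 continue  boundary S*=51.5101
step 7: (k=7,j=0): S=26.9662, K−S=45.3138, hold=44.5968 ⇒ V=45.3138 exercise | (k=7,j=1): S=34.9340, K−S=37.3460, hold=36.6934 ⇒ V=37.3460 exercise | (k=7,j=2): S=45.2562, K−S=27.0238, hold=26.4547 ⇒ V=27.0238 exercise | (k=7,j=3): S=58.6282, K−S=13.6518, hold=13.8477 ⇒ V=13.8477 continue | (k=7,j=4): S=75.9514, K−S=0.0000, hold=3.5055 ⇒ V=3.5055 continue | (k=7,j=5): S=98.3931, K−S=0.0000, hold=0.0000 ⇒ V=0.0000 continue | (k=7,j=6): S=127.4657, K−S=0.0000, hold=0.0000 ⇒ V=0.0000 continue | (k=7,j=7): S=165.1287, K−S=0.0000, hold=0.0000 ⇒ V=0.0000 continue  boundary S*=45.2562
step 6: (k=6,j=0): S=30.6926, K−S=41.5874, hold=40.9005 ⇒ V=41.5874 exercise | (k=6,j=1): S=39.7615, K−S=32.5185, hold=31.9049 ⇒ V=32.5185 exercise | (k=6,j=2): S=51.5101, K−S=20.7699, hold=20.3454 ⇒ V=20.7699 exercise | (k=6,j=3): S=66.7300, K−S=5.5500, hold=8.7009 ⇒ V=8.7009 continue | (k=6,j=4): S=86.4470, K−S=0.0000, hold=1.7763 ⇒ V=1.7763 continue | (k=6,j=5): S=111.9899, K−S=0.0000, hold=0.0000 ⇒ V=0.0000 continue | (k=6,j=6): S=145.0801, K−S=0.0000, hold=0.0000 ⇒ V=0.0000 continue  boundary S*=51.5101
step 5: (k=5,j=0): S=34.9340, K−S=37.3460, hold=36.6934 ⇒ V=37.3460 exercise | (k=5,j=1): S=45.2562, K−S=27.0238, hold=26.4547 ⇒ V=27.0238 exercise | (k=5,j=2): S=58.6282, K−S=13.6518, hold=14.7041 ⇒ V=14.7041 continue | (k=5,j=3): S=75.9514, K−S=0.0000, hold=5.2622 ⇒ V=5.2622 continue | (k=5,j=4): S=98.3931, K−S=0.0000, hold=0.9001 ⇒ V=0.9001 continue | (k=5,j=5): S=127.4657, K−S=0.0000, hold=0.0000 ⇒ V=0.0000 continue  boundary S*=45.2562
step 4: (k=4,j=0): S=39.7615, K−S=32.5185, hold=31.9049 ⇒ V=32.5185 exercise | (k=4,j=1): S=51.5101, K−S=20.7699, hold=20.7567 ⇒ V=20.7699 exercise | (k=4,j=2): S=66.7300, K−S=5.5500, hold=9.9787 ⇒ V=9.9787 continue | (k=4,j=3): S=86.4470, K−S=0.0000, hold=3.0989 ⇒ V=3.0989 continue | (k=4,j=4): S=111.9899, K−S=0.0000, hold=0.4561 ⇒ V=0.4561 continue  boundary S*=51.5101
step 3: (k=3,j=0): S=45.2562, K−S=27.0238, hold=26.4547 ⇒ V=27.0238 exercise | (k=3,j=1): S=58.6282, K−S=13.6518, hold=15.3179 ⇒ V=15.3179 continue | (k=3,j=2): S=75.9514, K−S=0.0000, hold=6.5450 ⇒ V=6.5450 continue | (k=3,j=3): S=98.3931, K−S=0.0000, hold=1.7894 ⇒ V=1.7894 continue  boundary S*=45.2562
step 2: (k=2,j=0): S=51.5101, K−S=20.7699, hold=21.0516 ⇒ V=21.0516 continue | (k=2,j=1): S=66.7300, K−S=5.5500, hold=10.9059 ⇒ V=10.9059 continue | (k=2,j=2): S=86.4470, K−S=0.0000, hold=4.1761 ⇒ V=4.1761 continue  boundary S*=-
step 1: (k=1,j=0): S=58.6282, K−S=13.6518, hold=15.9060 ⇒ V=15.9060 continue | (k=1,j=1): S=75.9514, K−S=0.0000, hold=7.5323 ⇒ V=7.5323 continue  boundary S*=-
step 0: (k=0,j=0): S=66.7300, K−S=5.5500, hold=11.6781 ⇒ V=11.6781 continue  boundary S*=-

price = 11.6781
boundary = - - - 45.2562 51.5101 45.2562 51.5101 45.2562 51.5101
tree:
11.6781
15.9060 7.5323
21.0516 10.9059 4.1761
27.0238 15.3179 6.5450 1.7894
32.5185 20.7699 9.9787 3.0989 0.4561
37.3460 27.0238 14.7041 5.2622 0.9001 0.0000
41.5874 32.5185 20.7699 8.7009 1.7763 0.0000 0.0000
45.3138 37.3460 27.0238 13.8477 3.5055 0.0000 0.0000 0.0000
48.5878 41.5874 32.5185 20.7699 6.9178 0.0000 0.0000 0.0000 0.0000
51.4643 45.3138 37.3460 27.0238 13.6518 0.0000 0.0000 0.0000 0.0000 0.0000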